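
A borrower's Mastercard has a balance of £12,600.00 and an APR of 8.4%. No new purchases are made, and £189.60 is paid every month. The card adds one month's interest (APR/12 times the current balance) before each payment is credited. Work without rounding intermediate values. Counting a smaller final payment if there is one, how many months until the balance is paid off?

Monthly rate r = 8.4%/12 = 0.7% = 0.007.
Recurrence: B ← B·(1+r) − £189.60.
Month 1: interest £88.20; balance after payment £12,498.60.
Month 2: interest £87.49; balance after payment £12,396.49.
Closed form: n = −ln(1 − rB₀/P)/ln(1+r) = −ln(0.53481)/ln(1.007) ≈ 89.719, so the balance reaches zero during payment 90.

90 payments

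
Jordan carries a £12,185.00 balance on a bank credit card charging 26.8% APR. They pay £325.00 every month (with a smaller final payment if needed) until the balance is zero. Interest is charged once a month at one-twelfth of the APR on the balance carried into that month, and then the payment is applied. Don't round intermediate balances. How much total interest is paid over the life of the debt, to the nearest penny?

Monthly rate r = 26.8%/12 = 2.23333% = 0.0223333.
Payoff takes n = ⌈−ln(1 − rB₀/P)/ln(1+r)⌉ = ⌈82.219⌉ = 83 payments; the last is £71.80.
Total paid = 82·£325.00 + £71.80 = £26,721.80.
Total interest = total paid − principal = £26,721.80 − £12,185.00 = £14,536.80.

£14,536.80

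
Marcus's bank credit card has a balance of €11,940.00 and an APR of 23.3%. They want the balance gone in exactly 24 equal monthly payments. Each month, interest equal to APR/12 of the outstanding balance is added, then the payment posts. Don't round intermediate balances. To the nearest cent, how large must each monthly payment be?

Monthly rate r = 23.3%/12 = 1.94167% = 0.0194167.
Level-payment amortization: P = B₀·r / (1 − (1+r)^(−n)) = 11940.00·0.0194167 / (1 − 1.01942^(−24)).
Denominator 1 − (1+r)^(−24) = 0.369683773.
P = 231.835 / 0.369683773 ≈ 627.12.

€627.12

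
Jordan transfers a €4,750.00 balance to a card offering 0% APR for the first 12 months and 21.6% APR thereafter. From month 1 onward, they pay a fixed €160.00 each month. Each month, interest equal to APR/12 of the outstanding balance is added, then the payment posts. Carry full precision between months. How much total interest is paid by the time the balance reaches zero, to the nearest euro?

Promo months 1–12 at r₀ = 0%/12 = 0; months 13+ at r₁ = 21.6%/12 = 0.018.
After month 12 (no interest yet): B = €4,750.00 − 12·€160.00 = €2,830.00.
Then at r₁ with €160.00/mo: n₂ = −ln(1 − r₁·B/P)/ln(1+r₁) ≈ 21.48 → 22 more payments.
Total paid = 33·€160.00 + €77.82 = €5,357.82; interest = €5,357.82 − €4,750.00 = €607.82.

€608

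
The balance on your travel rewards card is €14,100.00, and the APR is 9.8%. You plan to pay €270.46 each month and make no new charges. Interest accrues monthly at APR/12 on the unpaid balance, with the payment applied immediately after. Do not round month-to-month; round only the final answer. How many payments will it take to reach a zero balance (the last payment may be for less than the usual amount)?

Monthly rate r = 9.8%/12 = 0.816667% = 0.00816667.
Recurrence: B ← B·(1+r) − €270.46.
Month 1: interest €115.15; balance after payment €13,944.69.
Month 2: interest €113.88; balance after payment €13,788.11.
Closed form: n = −ln(1 − rB₀/P)/ln(1+r) = −ln(0.57424)/ln(1.00817) ≈ 68.200, so the balance reaches zero during payment 69.

69 payments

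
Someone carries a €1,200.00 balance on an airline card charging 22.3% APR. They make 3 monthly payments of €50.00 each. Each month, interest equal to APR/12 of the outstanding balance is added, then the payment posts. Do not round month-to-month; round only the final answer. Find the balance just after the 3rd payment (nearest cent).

Monthly rate r = 22.3%/12 = 1.85833% = 0.0185833.
Each month: B ← B·(1+r) − €50.00.
Month 1: interest €22.30; balance after payment €1,172.30.
Month 2: interest €21.79; balance after payment €1,144.09.
Month 3: interest €21.26; balance after payment €1,115.35.

€1,115.35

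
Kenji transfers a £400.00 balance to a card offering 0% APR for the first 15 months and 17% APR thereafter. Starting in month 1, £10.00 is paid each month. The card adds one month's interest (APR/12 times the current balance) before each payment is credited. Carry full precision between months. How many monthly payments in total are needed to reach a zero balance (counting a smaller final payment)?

Promo months 1–15 at r₀ = 0%/12 = 0; months 16+ at r₁ = 17%/12 = 0.0141667.
After month 15 (no interest yet): B = £400.00 − 15·£10.00 = £250.00.
Then at r₁ with £10.00/mo: n₂ = −ln(1 − r₁·B/P)/ln(1+r₁) ≈ 31.08 → 32 more payments.

47 payments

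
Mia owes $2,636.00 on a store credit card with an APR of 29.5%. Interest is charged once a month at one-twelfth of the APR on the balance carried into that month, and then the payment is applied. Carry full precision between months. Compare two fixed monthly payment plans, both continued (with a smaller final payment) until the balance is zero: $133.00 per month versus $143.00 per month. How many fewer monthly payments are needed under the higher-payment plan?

3 fewer payments

Monthly rate r = 29.5%/12 = 2.45833% = 0.0245833.
At $133.00/mo: n = ⌈−ln(1 − rB₀/P)/ln(1+r)⌉ = 28 payments (last $67.25); total interest = total paid − $2,636.00 = $1,022.25.
At $143.00/mo: 25 payments (last $122.29); total interest $918.29.
Payments saved = 28 − 25 = 3.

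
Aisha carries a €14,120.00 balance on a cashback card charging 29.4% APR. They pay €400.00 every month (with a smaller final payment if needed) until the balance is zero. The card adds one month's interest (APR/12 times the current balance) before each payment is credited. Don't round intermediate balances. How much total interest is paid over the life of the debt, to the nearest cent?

€18,955.13

Monthly rate r = 29.4%/12 = 2.45% = 0.0245.
Payoff takes n = ⌈−ln(1 − rB₀/P)/ln(1+r)⌉ = ⌈82.685⌉ = 83 payments; the last is €275.13.
Total paid = 82·€400.00 + €275.13 = €33,075.13.
Total interest = total paid − principal = €33,075.13 − €14,120.00 = €18,955.13.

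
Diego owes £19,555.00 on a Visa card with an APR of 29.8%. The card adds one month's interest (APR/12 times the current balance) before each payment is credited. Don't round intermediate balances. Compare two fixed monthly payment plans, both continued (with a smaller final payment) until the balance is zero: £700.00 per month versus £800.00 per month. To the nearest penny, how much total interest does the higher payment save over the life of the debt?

Monthly rate r = 29.8%/12 = 2.48333% = 0.0248333.
At £700.00/mo: n = ⌈−ln(1 − rB₀/P)/ln(1+r)⌉ = 49 payments (last £169.10); total interest = total paid − £19,555.00 = £14,214.10.
At £800.00/mo: 39 payments (last £61.22); total interest £10,906.22.
Interest saved = £14,214.10 − £10,906.22 = £3,307.88.

£3,307.88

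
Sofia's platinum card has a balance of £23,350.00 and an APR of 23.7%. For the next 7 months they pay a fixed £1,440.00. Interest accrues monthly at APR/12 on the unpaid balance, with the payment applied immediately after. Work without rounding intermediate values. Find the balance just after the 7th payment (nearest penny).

£16,078.53

Monthly rate r = 23.7%/12 = 1.975% = 0.01975.
Each month: B ← B·(1+r) − £1,440.00.
Month 1: interest £461.16; balance after payment £22,371.16.
Month 2: interest £441.83; balance after payment £21,372.99.
Month 3: interest £422.12; balance after payment £20,355.11.
Month 4: interest £402.01; balance after payment £19,317.12.
Month 5: interest £381.51; balance after payment £18,258.64.
Month 6: interest £360.61; balance after payment £17,179.24.
Month 7: interest £339.29; balance after payment £16,078.53.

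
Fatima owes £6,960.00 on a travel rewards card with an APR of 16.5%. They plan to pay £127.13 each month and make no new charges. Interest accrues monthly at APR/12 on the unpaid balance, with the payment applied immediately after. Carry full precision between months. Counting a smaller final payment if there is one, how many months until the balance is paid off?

Monthly rate r = 16.5%/12 = 1.375% = 0.01375.
Recurrence: B ← B·(1+r) − £127.13.
Month 1: interest £95.70; balance after payment £6,928.57.
Month 2: interest £95.27; balance after payment £6,896.71.
Closed form: n = −ln(1 − rB₀/P)/ln(1+r) = −ln(0.24723)/ln(1.01375) ≈ 102.330, so the balance reaches zero during payment 103.

103 payments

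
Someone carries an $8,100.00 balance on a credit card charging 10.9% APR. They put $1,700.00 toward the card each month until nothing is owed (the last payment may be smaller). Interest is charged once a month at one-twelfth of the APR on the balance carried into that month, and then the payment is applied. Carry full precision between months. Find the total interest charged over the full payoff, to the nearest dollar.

Monthly rate r = 10.9%/12 = 0.908333% = 0.00908333.
Payoff takes n = ⌈−ln(1 − rB₀/P)/ln(1+r)⌉ = ⌈4.893⌉ = 5 payments; the last is $1,518.79.
Total paid = 4·$1,700.00 + $1,518.79 = $8,318.79.
Total interest = total paid − principal = $8,318.79 − $8,100.00 = $218.79.

$219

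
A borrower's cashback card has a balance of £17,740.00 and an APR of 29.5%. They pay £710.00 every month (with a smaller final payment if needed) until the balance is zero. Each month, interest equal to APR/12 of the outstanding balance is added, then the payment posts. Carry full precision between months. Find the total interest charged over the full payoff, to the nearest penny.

Monthly rate r = 29.5%/12 = 2.45833% = 0.0245833.
Payoff takes n = ⌈−ln(1 − rB₀/P)/ln(1+r)⌉ = ⌈39.221⌉ = 40 payments; the last is £158.69.
Total paid = 39·£710.00 + £158.69 = £27,848.69.
Total interest = total paid − principal = £27,848.69 − £17,740.00 = £10,108.69.

£10,108.69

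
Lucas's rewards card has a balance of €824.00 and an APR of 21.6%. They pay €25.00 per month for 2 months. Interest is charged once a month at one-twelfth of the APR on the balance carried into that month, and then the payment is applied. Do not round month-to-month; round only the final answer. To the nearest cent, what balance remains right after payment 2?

€803.48

Monthly rate r = 21.6%/12 = 1.8% = 0.018.
Each month: B ← B·(1+r) − €25.00.
Month 1: interest €14.83; balance after payment €813.83.
Month 2: interest €14.65; balance after payment €803.48.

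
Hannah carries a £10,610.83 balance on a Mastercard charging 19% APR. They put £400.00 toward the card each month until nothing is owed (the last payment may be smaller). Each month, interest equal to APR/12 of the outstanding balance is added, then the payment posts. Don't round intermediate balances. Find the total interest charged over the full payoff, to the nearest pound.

Monthly rate r = 19%/12 = 1.58333% = 0.0158333.
Payoff takes n = ⌈−ln(1 − rB₀/P)/ln(1+r)⌉ = ⌈34.677⌉ = 35 payments; the last is £271.40.
Total paid = 34·£400.00 + £271.40 = £13,871.40.
Total interest = total paid − principal = £13,871.40 − £10,610.83 = £3,260.57.

£3,261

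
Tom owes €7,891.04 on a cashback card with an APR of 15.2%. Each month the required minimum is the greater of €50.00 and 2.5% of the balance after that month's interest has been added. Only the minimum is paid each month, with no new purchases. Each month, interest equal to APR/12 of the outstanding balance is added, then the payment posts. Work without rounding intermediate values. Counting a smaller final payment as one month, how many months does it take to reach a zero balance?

164 months

Monthly rate r = 15.2%/12 = 1.26667% = 0.0126667.
While 2.5% of the post-interest balance exceeds €50.00, each month B ← (B·(1+r))·(1 − 0.025), i.e. B shrinks by the factor (1+r)·0.975 = 0.98735.
This holds for months 1–109. Entering month 110 the balance is €1,970.10; 2.5% of the post-interest balance is now below €50.00, so the flat €50.00 minimum applies from here.
From month 110 a fixed €50.00 at rate r clears €1,970.10 in 55 more payments. Total: 109 + 55 = 164 months.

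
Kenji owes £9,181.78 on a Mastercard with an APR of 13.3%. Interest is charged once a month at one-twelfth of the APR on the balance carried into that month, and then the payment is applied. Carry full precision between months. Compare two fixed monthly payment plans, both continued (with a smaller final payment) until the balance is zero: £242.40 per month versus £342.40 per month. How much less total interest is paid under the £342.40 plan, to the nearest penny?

£1,016.77

Monthly rate r = 13.3%/12 = 1.10833% = 0.0110833.
At £242.40/mo: n = ⌈−ln(1 − rB₀/P)/ln(1+r)⌉ = 50 payments (last £95.40); total interest = total paid − £9,181.78 = £2,791.22.
At £342.40/mo: 32 payments (last £341.83); total interest £1,774.45.
Interest saved = £2,791.22 − £1,774.45 = £1,016.77.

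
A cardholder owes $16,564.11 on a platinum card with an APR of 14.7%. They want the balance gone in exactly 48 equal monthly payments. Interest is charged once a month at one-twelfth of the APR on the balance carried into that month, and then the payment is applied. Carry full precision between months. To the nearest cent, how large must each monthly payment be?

Monthly rate r = 14.7%/12 = 1.225% = 0.01225.
Level-payment amortization: P = B₀·r / (1 − (1+r)^(−n)) = 16564.11·0.01225 / (1 − 1.01225^(−48)).
Denominator 1 − (1+r)^(−48) = 0.442575184.
P = 202.91 / 0.442575184 ≈ 458.48.

$458.48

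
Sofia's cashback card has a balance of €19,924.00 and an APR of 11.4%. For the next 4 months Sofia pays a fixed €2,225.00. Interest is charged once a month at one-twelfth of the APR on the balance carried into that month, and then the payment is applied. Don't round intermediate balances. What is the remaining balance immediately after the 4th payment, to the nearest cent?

€11,664.34

Monthly rate r = 11.4%/12 = 0.95% = 0.0095.
Each month: B ← B·(1+r) − €2,225.00.
Month 1: interest €189.28; balance after payment €17,888.28.
Month 2: interest €169.94; balance after payment €15,833.22.
Month 3: interest €150.42; balance after payment €13,758.63.
Month 4: interest €130.71; balance after payment €11,664.34.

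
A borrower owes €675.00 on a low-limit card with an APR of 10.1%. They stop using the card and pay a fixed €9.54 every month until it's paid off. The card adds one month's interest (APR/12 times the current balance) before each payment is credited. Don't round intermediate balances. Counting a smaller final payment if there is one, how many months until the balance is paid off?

108 payments

Monthly rate r = 10.1%/12 = 0.841667% = 0.00841667.
Recurrence: B ← B·(1+r) − €9.54.
Month 1: interest €5.68; balance after payment €671.14.
Month 2: interest €5.65; balance after payment €667.25.
Closed form: n = −ln(1 − rB₀/P)/ln(1+r) = −ln(0.40448)/ln(1.00842) ≈ 107.995, so the balance reaches zero during payment 108.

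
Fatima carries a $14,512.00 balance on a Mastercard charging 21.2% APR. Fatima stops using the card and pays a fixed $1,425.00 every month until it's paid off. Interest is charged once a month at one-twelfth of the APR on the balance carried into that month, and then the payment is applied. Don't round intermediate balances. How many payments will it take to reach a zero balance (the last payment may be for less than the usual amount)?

Monthly rate r = 21.2%/12 = 1.76667% = 0.0176667.
Recurrence: B ← B·(1+r) − $1,425.00.
Month 1: interest $256.38; balance after payment $13,343.38.
Month 2: interest $235.73; balance after payment $12,154.11.
Closed form: n = −ln(1 − rB₀/P)/ln(1+r) = −ln(0.82009)/ln(1.01767) ≈ 11.326, so the balance reaches zero during payment 12.

12 months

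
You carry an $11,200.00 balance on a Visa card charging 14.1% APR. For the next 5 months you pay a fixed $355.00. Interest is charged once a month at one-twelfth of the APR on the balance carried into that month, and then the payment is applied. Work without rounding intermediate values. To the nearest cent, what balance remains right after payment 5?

Monthly rate r = 14.1%/12 = 1.175% = 0.01175.
Each month: B ← B·(1+r) − $355.00.
Month 1: interest $131.60; balance after payment $10,976.60.
Month 2: interest $128.98; balance after payment $10,750.58.
Month 3: interest $126.32; balance after payment $10,521.89.
Month 4: interest $123.63; balance after payment $10,290.53.
Month 5: interest $120.91; balance after payment $10,056.44.

$10,056.44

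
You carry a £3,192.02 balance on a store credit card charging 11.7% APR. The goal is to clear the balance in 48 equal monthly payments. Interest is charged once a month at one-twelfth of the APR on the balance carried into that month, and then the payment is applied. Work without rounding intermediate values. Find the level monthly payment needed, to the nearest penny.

£83.59

Monthly rate r = 11.7%/12 = 0.975% = 0.00975.
Level-payment amortization: P = B₀·r / (1 − (1+r)^(−n)) = 3192.02·0.00975 / (1 − 1.00975^(−48)).
Denominator 1 − (1+r)^(−48) = 0.372325289.
P = 31.1222 / 0.372325289 ≈ 83.59.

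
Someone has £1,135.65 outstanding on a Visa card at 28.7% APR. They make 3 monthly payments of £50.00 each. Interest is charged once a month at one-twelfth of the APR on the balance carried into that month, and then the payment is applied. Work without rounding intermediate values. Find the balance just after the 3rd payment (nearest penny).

Monthly rate r = 28.7%/12 = 2.39167% = 0.0239167.
Each month: B ← B·(1+r) − £50.00.
Month 1: interest £27.16; balance after payment £1,112.81.
Month 2: interest £26.61; balance after payment £1,089.43.
Month 3: interest £26.06; balance after payment £1,065.48.

£1,065.48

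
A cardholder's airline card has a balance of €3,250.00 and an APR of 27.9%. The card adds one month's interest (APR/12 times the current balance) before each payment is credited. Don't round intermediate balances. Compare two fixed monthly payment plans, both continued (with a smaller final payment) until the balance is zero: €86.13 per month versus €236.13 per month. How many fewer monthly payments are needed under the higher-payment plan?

75 fewer payments

Monthly rate r = 27.9%/12 = 2.325% = 0.02325.
At €86.13/mo: n = ⌈−ln(1 − rB₀/P)/ln(1+r)⌉ = 92 payments (last €24.73); total interest = total paid − €3,250.00 = €4,612.56.
At €236.13/mo: 17 payments (last €184.64); total interest €712.72.
Payments saved = 92 − 17 = 75.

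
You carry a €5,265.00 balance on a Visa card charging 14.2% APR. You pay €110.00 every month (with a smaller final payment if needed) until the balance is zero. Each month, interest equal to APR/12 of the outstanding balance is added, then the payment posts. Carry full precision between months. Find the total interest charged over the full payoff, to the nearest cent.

€2,548.45

Monthly rate r = 14.2%/12 = 1.18333% = 0.0118333.
Payoff takes n = ⌈−ln(1 − rB₀/P)/ln(1+r)⌉ = ⌈71.031⌉ = 72 payments; the last is €3.45.
Total paid = 71·€110.00 + €3.45 = €7,813.45.
Total interest = total paid − principal = €7,813.45 − €5,265.00 = €2,548.45.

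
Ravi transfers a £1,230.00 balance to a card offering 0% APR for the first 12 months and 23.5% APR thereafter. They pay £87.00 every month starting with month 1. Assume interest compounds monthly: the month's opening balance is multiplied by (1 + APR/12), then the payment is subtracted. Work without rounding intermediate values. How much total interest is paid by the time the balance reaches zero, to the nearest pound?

Promo months 1–12 at r₀ = 0%/12 = 0; months 13+ at r₁ = 23.5%/12 = 0.0195833.
After month 12 (no interest yet): B = £1,230.00 − 12·£87.00 = £186.00.
Then at r₁ with £87.00/mo: n₂ = −ln(1 − r₁·B/P)/ln(1+r₁) ≈ 2.21 → 3 more payments.
Total paid = 14·£87.00 + £18.00 = £1,236.00; interest = £1,236.00 − £1,230.00 = £6.00.

£6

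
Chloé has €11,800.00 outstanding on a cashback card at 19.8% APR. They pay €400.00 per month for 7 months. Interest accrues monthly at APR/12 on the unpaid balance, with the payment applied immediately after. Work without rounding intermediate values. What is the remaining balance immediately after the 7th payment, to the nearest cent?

€10,289.77

Monthly rate r = 19.8%/12 = 1.65% = 0.0165.
Each month: B ← B·(1+r) − €400.00.
Month 1: interest €194.70; balance after payment €11,594.70.
Month 2: interest €191.31; balance after payment €11,386.01.
Month 3: interest €187.87; balance after payment €11,173.88.
Month 4: interest €184.37; balance after payment €10,958.25.
Month 5: interest €180.81; balance after payment €10,739.06.
Month 6: interest €177.19; balance after payment €10,516.26.
Month 7: interest €173.52; balance after payment €10,289.77.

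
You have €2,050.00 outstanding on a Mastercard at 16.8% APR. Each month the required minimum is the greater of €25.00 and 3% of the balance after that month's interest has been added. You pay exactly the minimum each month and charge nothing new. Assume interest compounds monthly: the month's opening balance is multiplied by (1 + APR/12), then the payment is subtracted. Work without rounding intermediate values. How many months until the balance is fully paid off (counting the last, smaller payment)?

100 months

Monthly rate r = 16.8%/12 = 1.4% = 0.014.
While 3% of the post-interest balance exceeds €25.00, each month B ← (B·(1+r))·(1 − 0.03), i.e. B shrinks by the factor (1+r)·0.97 = 0.98358.
This holds for months 1–56. Entering month 57 the balance is €811.14; 3% of the post-interest balance is now below €25.00, so the flat €25.00 minimum applies from here.
From month 57 a fixed €25.00 at rate r clears €811.14 in 44 more payments. Total: 56 + 44 = 100 months.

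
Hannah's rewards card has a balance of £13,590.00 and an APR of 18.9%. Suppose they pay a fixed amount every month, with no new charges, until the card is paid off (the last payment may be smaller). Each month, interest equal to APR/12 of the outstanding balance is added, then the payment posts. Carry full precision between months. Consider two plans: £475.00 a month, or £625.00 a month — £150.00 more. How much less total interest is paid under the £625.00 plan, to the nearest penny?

Monthly rate r = 18.9%/12 = 1.575% = 0.01575.
At £475.00/mo: n = ⌈−ln(1 − rB₀/P)/ln(1+r)⌉ = 39 payments (last £156.49); total interest = total paid − £13,590.00 = £4,616.49.
At £625.00/mo: 27 payments (last £518.74); total interest £3,178.74.
Interest saved = £4,616.49 − £3,178.74 = £1,437.75.

£1,437.75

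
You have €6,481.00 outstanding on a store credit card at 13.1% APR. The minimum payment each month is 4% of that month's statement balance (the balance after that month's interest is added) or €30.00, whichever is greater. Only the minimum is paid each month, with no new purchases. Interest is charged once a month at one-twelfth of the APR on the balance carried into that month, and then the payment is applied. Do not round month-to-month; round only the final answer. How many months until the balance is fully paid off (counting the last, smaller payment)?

102 months

Monthly rate r = 13.1%/12 = 1.09167% = 0.0109167.
While 4% of the post-interest balance exceeds €30.00, each month B ← (B·(1+r))·(1 − 0.04), i.e. B shrinks by the factor (1+r)·0.96 = 0.97048.
This holds for months 1–73. Entering month 74 the balance is €727.22; 4% of the post-interest balance is now below €30.00, so the flat €30.00 minimum applies from here.
From month 74 a fixed €30.00 at rate r clears €727.22 in 29 more payments. Total: 73 + 29 = 102 months.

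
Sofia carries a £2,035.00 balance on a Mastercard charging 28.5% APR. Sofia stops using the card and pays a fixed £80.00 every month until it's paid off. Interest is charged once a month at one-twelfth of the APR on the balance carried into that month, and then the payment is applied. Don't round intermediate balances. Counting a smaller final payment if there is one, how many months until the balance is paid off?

Monthly rate r = 28.5%/12 = 2.375% = 0.02375.
Recurrence: B ← B·(1+r) − £80.00.
Month 1: interest £48.33; balance after payment £2,003.33.
Month 2: interest £47.58; balance after payment £1,970.91.
Closed form: n = −ln(1 − rB₀/P)/ln(1+r) = −ln(0.39586)/ln(1.02375) ≈ 39.480, so the balance reaches zero during payment 40.

40 payments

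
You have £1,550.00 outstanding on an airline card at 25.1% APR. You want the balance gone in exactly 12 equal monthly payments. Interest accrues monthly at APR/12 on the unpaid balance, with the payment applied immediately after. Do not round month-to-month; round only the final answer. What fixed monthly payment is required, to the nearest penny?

Monthly rate r = 25.1%/12 = 2.09167% = 0.0209167.
Level-payment amortization: P = B₀·r / (1 − (1+r)^(−n)) = 1550.00·0.0209167 / (1 − 1.02092^(−12)).
Denominator 1 − (1+r)^(−12) = 0.219960717.
P = 32.4208 / 0.219960717 ≈ 147.39.

£147.39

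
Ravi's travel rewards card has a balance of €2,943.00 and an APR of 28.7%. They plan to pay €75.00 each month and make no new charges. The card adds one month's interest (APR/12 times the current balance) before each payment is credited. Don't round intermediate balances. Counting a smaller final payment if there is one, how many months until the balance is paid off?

Monthly rate r = 28.7%/12 = 2.39167% = 0.0239167.
Recurrence: B ← B·(1+r) − €75.00.
Month 1: interest €70.39; balance after payment €2,938.39.
Month 2: interest €70.28; balance after payment €2,933.66.
Closed form: n = −ln(1 − rB₀/P)/ln(1+r) = −ln(0.06151)/ln(1.02392) ≈ 117.983, so the balance reaches zero during payment 118.

118 payments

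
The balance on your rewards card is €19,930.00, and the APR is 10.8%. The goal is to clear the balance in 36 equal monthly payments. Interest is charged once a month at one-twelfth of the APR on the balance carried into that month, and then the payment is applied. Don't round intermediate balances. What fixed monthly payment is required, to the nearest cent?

€650.60

Monthly rate r = 10.8%/12 = 0.9% = 0.009.
Level-payment amortization: P = B₀·r / (1 − (1+r)^(−n)) = 19930.00·0.009 / (1 − 1.009^(−36)).
Denominator 1 − (1+r)^(−36) = 0.275700783.
P = 179.37 / 0.275700783 ≈ 650.60.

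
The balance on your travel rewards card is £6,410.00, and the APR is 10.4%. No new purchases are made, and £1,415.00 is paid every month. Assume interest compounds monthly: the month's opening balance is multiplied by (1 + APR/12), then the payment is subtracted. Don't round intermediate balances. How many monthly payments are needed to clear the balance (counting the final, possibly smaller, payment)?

Monthly rate r = 10.4%/12 = 0.866667% = 0.00866667.
Recurrence: B ← B·(1+r) − £1,415.00.
Month 1: interest £55.55; balance after payment £5,050.55.
Month 2: interest £43.77; balance after payment £3,679.32.
Month 3: interest £31.89; balance after payment £2,296.21.
Month 4: interest £19.90; balance after payment £901.11.
Month 5: interest £7.81; balance after payment £0.00.

5 months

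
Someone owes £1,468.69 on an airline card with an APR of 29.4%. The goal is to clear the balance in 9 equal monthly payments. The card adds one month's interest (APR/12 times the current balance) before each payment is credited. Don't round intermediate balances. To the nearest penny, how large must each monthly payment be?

£183.82

Monthly rate r = 29.4%/12 = 2.45% = 0.0245.
Level-payment amortization: P = B₀·r / (1 − (1+r)^(−n)) = 1468.69·0.0245 / (1 − 1.0245^(−9)).
Denominator 1 − (1+r)^(−9) = 0.195747656.
P = 35.9829 / 0.195747656 ≈ 183.82.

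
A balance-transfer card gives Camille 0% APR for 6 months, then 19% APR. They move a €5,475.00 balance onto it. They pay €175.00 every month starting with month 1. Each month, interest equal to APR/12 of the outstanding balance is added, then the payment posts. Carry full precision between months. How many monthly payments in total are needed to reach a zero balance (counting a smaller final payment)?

Promo months 1–6 at r₀ = 0%/12 = 0; months 7+ at r₁ = 19%/12 = 0.0158333.
After month 6 (no interest yet): B = €5,475.00 − 6·€175.00 = €4,425.00.
Then at r₁ with €175.00/mo: n₂ = −ln(1 − r₁·B/P)/ln(1+r₁) ≈ 32.56 → 33 more payments.

39 payments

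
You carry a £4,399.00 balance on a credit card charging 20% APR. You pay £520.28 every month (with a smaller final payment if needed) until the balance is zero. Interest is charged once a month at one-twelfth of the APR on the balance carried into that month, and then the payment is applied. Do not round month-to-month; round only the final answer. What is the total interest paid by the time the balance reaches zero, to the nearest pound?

Monthly rate r = 20%/12 = 1.66667% = 0.0166667.
Payoff takes n = ⌈−ln(1 − rB₀/P)/ln(1+r)⌉ = ⌈9.189⌉ = 10 payments; the last is £99.08.
Total paid = 9·£520.28 + £99.08 = £4,781.60.
Total interest = total paid − principal = £4,781.60 − £4,399.00 = £382.60.

£383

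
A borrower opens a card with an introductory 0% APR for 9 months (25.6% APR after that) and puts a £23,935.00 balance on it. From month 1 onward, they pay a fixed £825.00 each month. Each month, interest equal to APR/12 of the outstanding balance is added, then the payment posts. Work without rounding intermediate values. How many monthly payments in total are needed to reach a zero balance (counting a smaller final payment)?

Promo months 1–9 at r₀ = 0%/12 = 0; months 10+ at r₁ = 25.6%/12 = 0.0213333.
After month 9 (no interest yet): B = £23,935.00 − 9·£825.00 = £16,510.00.
Then at r₁ with £825.00/mo: n₂ = −ln(1 − r₁·B/P)/ln(1+r₁) ≈ 26.37 → 27 more payments.

36 payments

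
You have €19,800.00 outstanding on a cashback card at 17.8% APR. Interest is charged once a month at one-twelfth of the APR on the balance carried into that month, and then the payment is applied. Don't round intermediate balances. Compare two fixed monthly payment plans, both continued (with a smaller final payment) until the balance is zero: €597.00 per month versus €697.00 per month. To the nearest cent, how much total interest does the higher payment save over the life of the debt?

€1,558.22

Monthly rate r = 17.8%/12 = 1.48333% = 0.0148333.
At €597.00/mo: n = ⌈−ln(1 − rB₀/P)/ln(1+r)⌉ = 46 payments (last €591.87); total interest = total paid − €19,800.00 = €7,656.87.
At €697.00/mo: 38 payments (last €109.65); total interest €6,098.65.
Interest saved = €7,656.87 − €6,098.65 = €1,558.22.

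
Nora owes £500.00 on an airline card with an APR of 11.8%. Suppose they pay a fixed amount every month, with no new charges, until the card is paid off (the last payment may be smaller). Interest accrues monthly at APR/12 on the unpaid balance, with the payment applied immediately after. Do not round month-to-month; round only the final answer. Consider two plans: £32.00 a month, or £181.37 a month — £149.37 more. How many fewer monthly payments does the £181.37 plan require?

15 fewer payments

Monthly rate r = 11.8%/12 = 0.983333% = 0.00983333.
At £32.00/mo: n = ⌈−ln(1 − rB₀/P)/ln(1+r)⌉ = 18 payments (last £1.54); total interest = total paid − £500.00 = £45.54.
At £181.37/mo: 3 payments (last £146.79); total interest £9.53.
Payments saved = 18 − 3 = 15.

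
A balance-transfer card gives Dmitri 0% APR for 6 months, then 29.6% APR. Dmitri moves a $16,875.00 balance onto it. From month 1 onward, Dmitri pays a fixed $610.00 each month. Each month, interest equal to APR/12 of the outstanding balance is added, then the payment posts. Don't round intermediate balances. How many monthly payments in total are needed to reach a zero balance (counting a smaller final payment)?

38 payments

Promo months 1–6 at r₀ = 0%/12 = 0; months 7+ at r₁ = 29.6%/12 = 0.0246667.
After month 6 (no interest yet): B = $16,875.00 − 6·$610.00 = $13,215.00.
Then at r₁ with $610.00/mo: n₂ = −ln(1 − r₁·B/P)/ln(1+r₁) ≈ 31.37 → 32 more payments.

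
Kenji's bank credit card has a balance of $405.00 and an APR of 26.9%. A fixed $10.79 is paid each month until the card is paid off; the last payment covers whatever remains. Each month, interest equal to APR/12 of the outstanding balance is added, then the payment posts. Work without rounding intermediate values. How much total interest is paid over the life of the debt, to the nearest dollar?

Monthly rate r = 26.9%/12 = 2.24167% = 0.0224167.
Payoff takes n = ⌈−ln(1 − rB₀/P)/ln(1+r)⌉ = ⌈83.061⌉ = 84 payments; the last is $0.67.
Total paid = 83·$10.79 + $0.67 = $896.24.
Total interest = total paid − principal = $896.24 − $405.00 = $491.24.

$491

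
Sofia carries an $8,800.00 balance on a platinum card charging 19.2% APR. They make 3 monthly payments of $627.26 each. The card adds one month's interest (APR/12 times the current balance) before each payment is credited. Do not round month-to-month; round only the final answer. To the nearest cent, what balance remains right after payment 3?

Monthly rate r = 19.2%/12 = 1.6% = 0.016.
Each month: B ← B·(1+r) − $627.26.
Month 1: interest $140.80; balance after payment $8,313.54.
Month 2: interest $133.02; balance after payment $7,819.30.
Month 3: interest $125.11; balance after payment $7,317.15.

$7,317.15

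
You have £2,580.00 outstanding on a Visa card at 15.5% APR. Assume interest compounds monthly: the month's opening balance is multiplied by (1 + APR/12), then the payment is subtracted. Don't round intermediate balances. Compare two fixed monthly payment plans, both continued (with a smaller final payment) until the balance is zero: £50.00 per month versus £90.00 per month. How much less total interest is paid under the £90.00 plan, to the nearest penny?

£1,035.03

Monthly rate r = 15.5%/12 = 1.29167% = 0.0129167.
At £50.00/mo: n = ⌈−ln(1 − rB₀/P)/ln(1+r)⌉ = 86 payments (last £28.23); total interest = total paid − £2,580.00 = £1,698.23.
At £90.00/mo: 37 payments (last £3.20); total interest £663.20.
Interest saved = £1,698.23 − £663.20 = £1,035.03.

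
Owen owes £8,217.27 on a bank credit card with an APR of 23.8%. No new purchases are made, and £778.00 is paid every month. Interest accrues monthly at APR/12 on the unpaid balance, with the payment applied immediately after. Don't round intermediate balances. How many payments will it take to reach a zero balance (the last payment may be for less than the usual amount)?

12 months

Monthly rate r = 23.8%/12 = 1.98333% = 0.0198333.
Recurrence: B ← B·(1+r) − £778.00.
Month 1: interest £162.98; balance after payment £7,602.25.
Month 2: interest £150.78; balance after payment £6,975.02.
Closed form: n = −ln(1 − rB₀/P)/ln(1+r) = −ln(0.79052)/ln(1.01983) ≈ 11.969, so the balance reaches zero during payment 12.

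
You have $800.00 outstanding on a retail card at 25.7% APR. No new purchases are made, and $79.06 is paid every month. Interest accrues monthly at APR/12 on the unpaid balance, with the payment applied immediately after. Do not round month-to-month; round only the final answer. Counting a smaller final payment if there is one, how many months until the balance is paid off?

12 payments

Monthly rate r = 25.7%/12 = 2.14167% = 0.0214167.
Recurrence: B ← B·(1+r) − $79.06.
Month 1: interest $17.13; balance after payment $738.07.
Month 2: interest $15.81; balance after payment $674.82.
Closed form: n = −ln(1 − rB₀/P)/ln(1+r) = −ln(0.78329)/ln(1.02142) ≈ 11.527, so the balance reaches zero during payment 12.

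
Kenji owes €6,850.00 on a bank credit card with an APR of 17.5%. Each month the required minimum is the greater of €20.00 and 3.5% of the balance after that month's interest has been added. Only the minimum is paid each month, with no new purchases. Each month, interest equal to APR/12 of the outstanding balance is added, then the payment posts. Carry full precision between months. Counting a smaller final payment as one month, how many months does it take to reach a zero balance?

Monthly rate r = 17.5%/12 = 1.45833% = 0.0145833.
While 3.5% of the post-interest balance exceeds €20.00, each month B ← (B·(1+r))·(1 − 0.035), i.e. B shrinks by the factor (1+r)·0.965 = 0.97907.
This holds for months 1–119. Entering month 120 the balance is €552.94; 3.5% of the post-interest balance is now below €20.00, so the flat €20.00 minimum applies from here.
From month 120 a fixed €20.00 at rate r clears €552.94 in 36 more payments. Total: 119 + 36 = 155 months.

155 months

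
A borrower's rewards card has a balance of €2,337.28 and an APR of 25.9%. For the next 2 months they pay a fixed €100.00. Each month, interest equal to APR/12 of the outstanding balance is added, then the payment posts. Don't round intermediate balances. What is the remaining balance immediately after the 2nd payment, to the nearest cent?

Monthly rate r = 25.9%/12 = 2.15833% = 0.0215833.
Each month: B ← B·(1+r) − €100.00.
Month 1: interest €50.45; balance after payment €2,287.73.
Month 2: interest €49.38; balance after payment €2,237.10.

€2,237.10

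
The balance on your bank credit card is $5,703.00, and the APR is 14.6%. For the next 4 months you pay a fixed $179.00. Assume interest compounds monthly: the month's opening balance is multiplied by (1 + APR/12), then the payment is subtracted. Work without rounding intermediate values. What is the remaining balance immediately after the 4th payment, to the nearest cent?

Monthly rate r = 14.6%/12 = 1.21667% = 0.0121667.
Each month: B ← B·(1+r) − $179.00.
Month 1: interest $69.39; balance after payment $5,593.39.
Month 2: interest $68.05; balance after payment $5,482.44.
Month 3: interest $66.70; balance after payment $5,370.14.
Month 4: interest $65.34; balance after payment $5,256.48.

$5,256.48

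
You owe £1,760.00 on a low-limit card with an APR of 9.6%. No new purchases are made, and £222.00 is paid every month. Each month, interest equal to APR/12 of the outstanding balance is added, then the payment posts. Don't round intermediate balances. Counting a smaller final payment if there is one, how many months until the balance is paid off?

9 months

Monthly rate r = 9.6%/12 = 0.8% = 0.008.
Recurrence: B ← B·(1+r) − £222.00.
Month 1: interest £14.08; balance after payment £1,552.08.
Month 2: interest £12.42; balance after payment £1,342.50.
Closed form: n = −ln(1 − rB₀/P)/ln(1+r) = −ln(0.93658)/ln(1.008) ≈ 8.223, so the balance reaches zero during payment 9.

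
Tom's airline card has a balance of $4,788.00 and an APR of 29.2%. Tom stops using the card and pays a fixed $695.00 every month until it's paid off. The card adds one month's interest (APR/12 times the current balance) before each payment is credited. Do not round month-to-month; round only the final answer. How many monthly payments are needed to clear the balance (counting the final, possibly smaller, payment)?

8 payments

Monthly rate r = 29.2%/12 = 2.43333% = 0.0243333.
Recurrence: B ← B·(1+r) − $695.00.
Month 1: interest $116.51; balance after payment $4,209.51.
Month 2: interest $102.43; balance after payment $3,616.94.
Closed form: n = −ln(1 − rB₀/P)/ln(1+r) = −ln(0.83236)/ln(1.02433) ≈ 7.632, so the balance reaches zero during payment 8.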